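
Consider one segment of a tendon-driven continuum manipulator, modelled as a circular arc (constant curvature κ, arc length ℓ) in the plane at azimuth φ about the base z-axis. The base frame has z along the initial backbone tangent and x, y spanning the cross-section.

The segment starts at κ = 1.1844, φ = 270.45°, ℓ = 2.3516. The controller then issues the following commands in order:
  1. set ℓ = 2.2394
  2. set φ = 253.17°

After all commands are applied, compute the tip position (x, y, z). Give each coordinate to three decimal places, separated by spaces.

initial: κ=1.1844, φ=270.45°, ℓ=2.3516
cmd 1: set ℓ=2.2394 → (κ,φ,ℓ)=(1.1844,270.45°,2.2394) → tip=(0.0125,-1.5895,0.3968)
cmd 2: set φ=253.17° → (κ,φ,ℓ)=(1.1844,253.17°,2.2394) → tip=(-0.4602,-1.5215,0.3968)

-0.460 -1.521 0.397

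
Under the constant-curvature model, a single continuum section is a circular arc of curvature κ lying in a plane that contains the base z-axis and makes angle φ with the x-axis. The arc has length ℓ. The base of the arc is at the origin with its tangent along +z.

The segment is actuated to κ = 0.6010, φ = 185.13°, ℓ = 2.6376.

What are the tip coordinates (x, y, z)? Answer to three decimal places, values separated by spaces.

-1.681 -0.151 1.664

θ = κ·ℓ = 0.6010 × 2.6376 = 1.58520 rad
ρ = (1 − cos θ)/κ = (1 − -0.01440)/0.6010 = 1.68785
z = sin θ / κ = 0.99990/0.6010 = 1.66372
x = ρ cos φ = 1.68785 × cos(185.13°) = -1.68109
y = ρ sin φ = 1.68785 × sin(185.13°) = -0.15092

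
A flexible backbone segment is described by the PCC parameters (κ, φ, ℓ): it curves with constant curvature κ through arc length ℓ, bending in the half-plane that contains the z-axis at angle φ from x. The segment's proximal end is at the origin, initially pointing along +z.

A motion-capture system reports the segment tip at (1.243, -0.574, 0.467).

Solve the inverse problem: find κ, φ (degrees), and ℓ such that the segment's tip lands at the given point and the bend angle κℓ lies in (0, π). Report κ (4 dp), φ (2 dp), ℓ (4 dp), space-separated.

1.3085 335.21 1.8984

ρ = √(x²+y²) = √(1.243² + -0.574²) = 1.36913
φ = atan2(y, x) mod 360° = atan2(-0.574, 1.243) = 335.2132°
|p|² = ρ² + z² = 1.36913² + 0.467² = 2.09261
κ = 2ρ / |p|² = 2×1.36913 / 2.09261 = 1.30854
θ = 2·atan2(ρ, z) = 2·atan2(1.36913, 0.467) = 2.48416 rad
ℓ = θ/κ = 2.48416/1.30854 = 1.89842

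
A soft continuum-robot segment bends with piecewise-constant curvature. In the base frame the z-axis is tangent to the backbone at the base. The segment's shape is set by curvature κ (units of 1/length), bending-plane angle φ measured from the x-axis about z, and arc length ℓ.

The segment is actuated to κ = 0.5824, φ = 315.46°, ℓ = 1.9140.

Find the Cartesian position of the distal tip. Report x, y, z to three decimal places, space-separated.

0.685 -0.674 1.542

θ = κ·ℓ = 0.5824 × 1.9140 = 1.11471 rad
ρ = (1 − cos θ)/κ = (1 − 0.44043)/0.5824 = 0.96079
z = sin θ / κ = 0.89778/0.5824 = 1.54153
x = ρ cos φ = 0.96079 × cos(315.46°) = 0.68482
y = ρ sin φ = 0.96079 × sin(315.46°) = -0.67391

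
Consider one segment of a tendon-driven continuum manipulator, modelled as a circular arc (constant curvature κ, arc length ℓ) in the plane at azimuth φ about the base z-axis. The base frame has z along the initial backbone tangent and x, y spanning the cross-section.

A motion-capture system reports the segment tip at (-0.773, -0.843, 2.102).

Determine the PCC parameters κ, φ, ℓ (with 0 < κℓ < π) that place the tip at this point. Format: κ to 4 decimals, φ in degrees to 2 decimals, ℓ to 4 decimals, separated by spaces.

ρ = √(x²+y²) = √(-0.773² + -0.843²) = 1.14376
φ = atan2(y, x) mod 360° = atan2(-0.843, -0.773) = 227.4803°
|p|² = ρ² + z² = 1.14376² + 2.102² = 5.72658
κ = 2ρ / |p|² = 2×1.14376 / 5.72658 = 0.39946
θ = 2·atan2(ρ, z) = 2·atan2(1.14376, 2.102) = 0.99665 rad
ℓ = θ/κ = 0.99665/0.39946 = 2.49502

0.3995 227.48 2.4950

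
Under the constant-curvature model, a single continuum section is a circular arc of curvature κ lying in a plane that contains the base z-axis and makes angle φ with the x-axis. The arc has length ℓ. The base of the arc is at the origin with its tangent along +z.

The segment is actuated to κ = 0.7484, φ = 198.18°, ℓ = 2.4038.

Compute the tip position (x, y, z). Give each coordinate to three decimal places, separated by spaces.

-1.557 -0.511 1.302

θ = κ·ℓ = 0.7484 × 2.4038 = 1.79900 rad
ρ = (1 − cos θ)/κ = (1 − -0.22623)/0.7484 = 1.63847
z = sin θ / κ = 0.97407/0.7484 = 1.30154
x = ρ cos φ = 1.63847 × cos(198.18°) = -1.55668
y = ρ sin φ = 1.63847 × sin(198.18°) = -0.51121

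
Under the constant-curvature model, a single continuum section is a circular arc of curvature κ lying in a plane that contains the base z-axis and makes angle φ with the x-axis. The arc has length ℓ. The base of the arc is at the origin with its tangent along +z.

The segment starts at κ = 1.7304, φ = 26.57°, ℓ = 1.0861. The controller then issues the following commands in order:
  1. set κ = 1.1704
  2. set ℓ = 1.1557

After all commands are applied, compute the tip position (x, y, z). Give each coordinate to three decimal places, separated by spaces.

0.599 0.299 0.834

initial: κ=1.7304, φ=26.57°, ℓ=1.0861
cmd 1: set κ=1.1704 → (κ,φ,ℓ)=(1.1704,26.57°,1.0861) → tip=(0.5386,0.2694,0.8163)
cmd 2: set ℓ=1.1557 → (κ,φ,ℓ)=(1.1704,26.57°,1.1557) → tip=(0.5988,0.2995,0.8342)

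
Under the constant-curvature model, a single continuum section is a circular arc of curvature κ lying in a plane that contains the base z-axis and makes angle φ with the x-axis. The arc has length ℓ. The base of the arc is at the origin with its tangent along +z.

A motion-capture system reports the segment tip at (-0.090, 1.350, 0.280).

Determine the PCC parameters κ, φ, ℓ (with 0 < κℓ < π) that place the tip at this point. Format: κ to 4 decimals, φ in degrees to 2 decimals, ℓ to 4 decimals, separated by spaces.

1.4175 93.81 1.9284

ρ = √(x²+y²) = √(-0.090² + 1.350²) = 1.35300
φ = atan2(y, x) mod 360° = atan2(1.350, -0.090) = 93.8141°
|p|² = ρ² + z² = 1.35300² + 0.280² = 1.90900
κ = 2ρ / |p|² = 2×1.35300 / 1.90900 = 1.41749
θ = 2·atan2(ρ, z) = 2·atan2(1.35300, 0.280) = 2.73346 rad
ℓ = θ/κ = 2.73346/1.41749 = 1.92838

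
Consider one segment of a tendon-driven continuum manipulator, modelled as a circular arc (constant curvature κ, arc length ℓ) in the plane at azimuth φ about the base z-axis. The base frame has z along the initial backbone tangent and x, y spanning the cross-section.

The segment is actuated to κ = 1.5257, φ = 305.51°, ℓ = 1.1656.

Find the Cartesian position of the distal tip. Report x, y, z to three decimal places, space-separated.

θ = κ·ℓ = 1.5257 × 1.1656 = 1.77836 rad
ρ = (1 − cos θ)/κ = (1 − -0.20607)/1.5257 = 0.79050
z = sin θ / κ = 0.97854/1.5257 = 0.64137
x = ρ cos φ = 0.79050 × cos(305.51°) = 0.45916
y = ρ sin φ = 0.79050 × sin(305.51°) = -0.64348

0.459 -0.643 0.641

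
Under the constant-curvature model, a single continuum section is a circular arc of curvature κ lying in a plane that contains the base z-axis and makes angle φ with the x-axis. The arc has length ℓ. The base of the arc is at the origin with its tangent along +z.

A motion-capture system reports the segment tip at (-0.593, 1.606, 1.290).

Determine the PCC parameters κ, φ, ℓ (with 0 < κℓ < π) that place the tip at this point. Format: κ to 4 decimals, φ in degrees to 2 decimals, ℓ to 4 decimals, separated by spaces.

0.7452 110.27 2.4828

ρ = √(x²+y²) = √(-0.593² + 1.606²) = 1.71198
φ = atan2(y, x) mod 360° = atan2(1.606, -0.593) = 110.2662°
|p|² = ρ² + z² = 1.71198² + 1.290² = 4.59499
κ = 2ρ / |p|² = 2×1.71198 / 4.59499 = 0.74515
θ = 2·atan2(ρ, z) = 2·atan2(1.71198, 1.290) = 1.85010 rad
ℓ = θ/κ = 1.85010/0.74515 = 2.48285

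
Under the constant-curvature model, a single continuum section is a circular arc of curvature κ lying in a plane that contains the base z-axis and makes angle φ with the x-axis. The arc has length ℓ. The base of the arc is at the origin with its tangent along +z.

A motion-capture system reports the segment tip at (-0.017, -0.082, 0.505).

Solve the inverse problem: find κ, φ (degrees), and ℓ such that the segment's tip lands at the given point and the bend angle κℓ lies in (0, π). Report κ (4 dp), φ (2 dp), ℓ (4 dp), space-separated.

0.6392 258.29 0.5142

ρ = √(x²+y²) = √(-0.017² + -0.082²) = 0.08374
φ = atan2(y, x) mod 360° = atan2(-0.082, -0.017) = 258.2875°
|p|² = ρ² + z² = 0.08374² + 0.505² = 0.26204
κ = 2ρ / |p|² = 2×0.08374 / 0.26204 = 0.63917
θ = 2·atan2(ρ, z) = 2·atan2(0.08374, 0.505) = 0.32867 rad
ℓ = θ/κ = 0.32867/0.63917 = 0.51421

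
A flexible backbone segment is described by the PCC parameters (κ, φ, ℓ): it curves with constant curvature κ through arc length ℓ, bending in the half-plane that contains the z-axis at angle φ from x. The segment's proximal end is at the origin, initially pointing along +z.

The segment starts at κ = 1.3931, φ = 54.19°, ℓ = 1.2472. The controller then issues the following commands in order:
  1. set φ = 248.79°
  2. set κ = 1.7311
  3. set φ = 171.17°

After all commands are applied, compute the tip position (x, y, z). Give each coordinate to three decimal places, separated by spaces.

initial: κ=1.3931, φ=54.19°, ℓ=1.2472
cmd 1: set φ=248.79° → (κ,φ,ℓ)=(1.3931,248.79°,1.2472) → tip=(-0.3028,-0.7802,0.7079)
cmd 2: set κ=1.7311 → (κ,φ,ℓ)=(1.7311,248.79°,1.2472) → tip=(-0.3250,-0.8374,0.4806)
cmd 3: set φ=171.17° → (κ,φ,ℓ)=(1.7311,171.17°,1.2472) → tip=(-0.8876,0.1379,0.4806)

-0.888 0.138 0.481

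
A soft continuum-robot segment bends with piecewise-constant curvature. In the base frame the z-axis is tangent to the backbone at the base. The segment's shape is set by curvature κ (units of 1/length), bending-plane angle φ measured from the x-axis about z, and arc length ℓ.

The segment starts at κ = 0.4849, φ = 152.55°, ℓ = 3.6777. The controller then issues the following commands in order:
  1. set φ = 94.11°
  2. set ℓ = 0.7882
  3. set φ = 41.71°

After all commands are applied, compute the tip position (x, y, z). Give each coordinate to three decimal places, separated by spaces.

initial: κ=0.4849, φ=152.55°, ℓ=3.6777
cmd 1: set φ=94.11° → (κ,φ,ℓ)=(0.4849,94.11°,3.6777) → tip=(-0.1790,2.4908,2.0159)
cmd 2: set ℓ=0.7882 → (κ,φ,ℓ)=(0.4849,94.11°,0.7882) → tip=(-0.0107,0.1484,0.7692)
cmd 3: set φ=41.71° → (κ,φ,ℓ)=(0.4849,41.71°,0.7882) → tip=(0.1111,0.0990,0.7692)

0.111 0.099 0.769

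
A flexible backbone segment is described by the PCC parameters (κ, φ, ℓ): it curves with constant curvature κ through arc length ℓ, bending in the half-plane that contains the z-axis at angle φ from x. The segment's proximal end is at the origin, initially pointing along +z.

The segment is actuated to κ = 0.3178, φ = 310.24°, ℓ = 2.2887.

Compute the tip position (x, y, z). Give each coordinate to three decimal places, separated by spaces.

θ = κ·ℓ = 0.3178 × 2.2887 = 0.72735 rad
ρ = (1 − cos θ)/κ = (1 − 0.74694)/0.3178 = 0.79629
z = sin θ / κ = 0.66489/0.3178 = 2.09217
x = ρ cos φ = 0.79629 × cos(310.24°) = 0.51439
y = ρ sin φ = 0.79629 × sin(310.24°) = -0.60784

0.514 -0.608 2.092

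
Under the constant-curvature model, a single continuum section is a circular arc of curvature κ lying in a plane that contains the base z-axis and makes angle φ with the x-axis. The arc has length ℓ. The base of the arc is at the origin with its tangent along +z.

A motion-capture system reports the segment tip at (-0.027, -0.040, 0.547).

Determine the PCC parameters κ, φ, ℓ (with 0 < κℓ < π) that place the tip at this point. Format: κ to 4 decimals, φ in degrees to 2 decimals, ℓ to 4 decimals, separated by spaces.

0.3201 235.98 0.5498

ρ = √(x²+y²) = √(-0.027² + -0.040²) = 0.04826
φ = atan2(y, x) mod 360° = atan2(-0.040, -0.027) = 235.9807°
|p|² = ρ² + z² = 0.04826² + 0.547² = 0.30154
κ = 2ρ / |p|² = 2×0.04826 / 0.30154 = 0.32009
θ = 2·atan2(ρ, z) = 2·atan2(0.04826, 0.547) = 0.17600 rad
ℓ = θ/κ = 0.17600/0.32009 = 0.54983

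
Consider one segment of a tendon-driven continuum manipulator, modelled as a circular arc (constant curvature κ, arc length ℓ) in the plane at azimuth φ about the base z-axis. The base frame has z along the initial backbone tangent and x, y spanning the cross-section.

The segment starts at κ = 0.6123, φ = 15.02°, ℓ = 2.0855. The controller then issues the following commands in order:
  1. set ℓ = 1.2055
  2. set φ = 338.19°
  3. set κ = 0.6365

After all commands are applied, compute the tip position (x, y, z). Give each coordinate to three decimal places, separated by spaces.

0.409 -0.164 1.091

initial: κ=0.6123, φ=15.02°, ℓ=2.0855
cmd 1: set ℓ=1.2055 → (κ,φ,ℓ)=(0.6123,15.02°,1.2055) → tip=(0.4105,0.1102,1.0990)
cmd 2: set φ=338.19° → (κ,φ,ℓ)=(0.6123,338.19°,1.2055) → tip=(0.3946,-0.1579,1.0990)
cmd 3: set κ=0.6365 → (κ,φ,ℓ)=(0.6365,338.19°,1.2055) → tip=(0.4087,-0.1636,1.0906)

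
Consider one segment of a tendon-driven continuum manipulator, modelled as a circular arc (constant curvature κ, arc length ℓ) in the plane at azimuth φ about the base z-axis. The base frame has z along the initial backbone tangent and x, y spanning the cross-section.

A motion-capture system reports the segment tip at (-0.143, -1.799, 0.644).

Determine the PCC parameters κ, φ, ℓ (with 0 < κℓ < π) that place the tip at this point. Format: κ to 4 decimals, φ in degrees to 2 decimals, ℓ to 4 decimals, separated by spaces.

0.9830 265.46 2.4984

ρ = √(x²+y²) = √(-0.143² + -1.799²) = 1.80467
φ = atan2(y, x) mod 360° = atan2(-1.799, -0.143) = 265.4552°
|p|² = ρ² + z² = 1.80467² + 0.644² = 3.67159
κ = 2ρ / |p|² = 2×1.80467 / 3.67159 = 0.98305
θ = 2·atan2(ρ, z) = 2·atan2(1.80467, 0.644) = 2.45606 rad
ℓ = θ/κ = 2.45606/0.98305 = 2.49841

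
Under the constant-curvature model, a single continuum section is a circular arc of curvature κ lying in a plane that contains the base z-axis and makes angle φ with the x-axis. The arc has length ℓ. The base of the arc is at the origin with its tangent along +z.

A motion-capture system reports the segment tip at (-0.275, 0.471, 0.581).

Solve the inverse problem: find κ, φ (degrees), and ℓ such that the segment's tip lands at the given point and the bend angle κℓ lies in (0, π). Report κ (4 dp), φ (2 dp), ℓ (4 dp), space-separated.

1.7177 120.28 0.8777

ρ = √(x²+y²) = √(-0.275² + 0.471²) = 0.54540
φ = atan2(y, x) mod 360° = atan2(0.471, -0.275) = 120.2791°
|p|² = ρ² + z² = 0.54540² + 0.581² = 0.63503
κ = 2ρ / |p|² = 2×0.54540 / 0.63503 = 1.71774
θ = 2·atan2(ρ, z) = 2·atan2(0.54540, 0.581) = 1.50762 rad
ℓ = θ/κ = 1.50762/1.71774 = 0.87768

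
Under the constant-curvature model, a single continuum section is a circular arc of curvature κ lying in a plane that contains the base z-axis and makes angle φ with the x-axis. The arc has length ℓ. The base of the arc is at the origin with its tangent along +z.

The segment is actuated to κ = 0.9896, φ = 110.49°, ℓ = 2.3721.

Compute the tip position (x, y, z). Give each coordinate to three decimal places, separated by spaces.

-0.602 1.610 0.721

θ = κ·ℓ = 0.9896 × 2.3721 = 2.34743 rad
ρ = (1 − cos θ)/κ = (1 − -0.70088)/0.9896 = 1.71876
z = sin θ / κ = 0.71328/0.9896 = 0.72077
x = ρ cos φ = 1.71876 × cos(110.49°) = -0.60164
y = ρ sin φ = 1.71876 × sin(110.49°) = 1.61002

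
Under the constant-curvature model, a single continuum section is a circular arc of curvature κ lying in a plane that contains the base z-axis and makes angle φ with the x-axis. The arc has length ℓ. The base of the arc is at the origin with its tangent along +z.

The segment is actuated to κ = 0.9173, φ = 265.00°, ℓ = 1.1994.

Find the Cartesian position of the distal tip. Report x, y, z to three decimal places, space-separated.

-0.052 -0.594 0.972

θ = κ·ℓ = 0.9173 × 1.1994 = 1.10021 rad
ρ = (1 − cos θ)/κ = (1 − 0.45341)/0.9173 = 0.59587
z = sin θ / κ = 0.89130/0.9173 = 0.97166
x = ρ cos φ = 0.59587 × cos(265.00°) = -0.05193
y = ρ sin φ = 0.59587 × sin(265.00°) = -0.59360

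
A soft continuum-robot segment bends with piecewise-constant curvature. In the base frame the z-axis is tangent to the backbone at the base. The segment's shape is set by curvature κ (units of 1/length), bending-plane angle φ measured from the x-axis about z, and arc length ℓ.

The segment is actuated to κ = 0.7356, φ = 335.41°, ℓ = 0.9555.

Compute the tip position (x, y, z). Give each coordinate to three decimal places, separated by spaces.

θ = κ·ℓ = 0.7356 × 0.9555 = 0.70287 rad
ρ = (1 − cos θ)/κ = (1 − 0.76299)/0.7356 = 0.32220
z = sin θ / κ = 0.64641/0.7356 = 0.87875
x = ρ cos φ = 0.32220 × cos(335.41°) = 0.29298
y = ρ sin φ = 0.32220 × sin(335.41°) = -0.13407

0.293 -0.134 0.879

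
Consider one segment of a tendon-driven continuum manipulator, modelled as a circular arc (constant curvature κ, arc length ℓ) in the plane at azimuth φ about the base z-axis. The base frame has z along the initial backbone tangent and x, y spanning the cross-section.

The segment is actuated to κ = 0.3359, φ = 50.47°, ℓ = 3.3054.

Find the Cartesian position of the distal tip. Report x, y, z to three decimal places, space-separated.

θ = κ·ℓ = 0.3359 × 3.3054 = 1.11028 rad
ρ = (1 − cos θ)/κ = (1 − 0.44441)/0.3359 = 1.65404
z = sin θ / κ = 0.89582/0.3359 = 2.66694
x = ρ cos φ = 1.65404 × cos(50.47°) = 1.05277
y = ρ sin φ = 1.65404 × sin(50.47°) = 1.27575

1.053 1.276 2.667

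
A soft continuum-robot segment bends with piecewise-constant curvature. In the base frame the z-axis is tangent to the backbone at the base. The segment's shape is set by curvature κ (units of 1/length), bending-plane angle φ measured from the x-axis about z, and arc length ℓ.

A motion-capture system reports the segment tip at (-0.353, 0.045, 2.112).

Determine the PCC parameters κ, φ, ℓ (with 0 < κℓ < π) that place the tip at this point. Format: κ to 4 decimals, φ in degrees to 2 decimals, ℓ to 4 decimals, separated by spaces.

0.1552 172.74 2.1517

ρ = √(x²+y²) = √(-0.353² + 0.045²) = 0.35586
φ = atan2(y, x) mod 360° = atan2(0.045, -0.353) = 172.7352°
|p|² = ρ² + z² = 0.35586² + 2.112² = 4.58718
κ = 2ρ / |p|² = 2×0.35586 / 4.58718 = 0.15515
θ = 2·atan2(ρ, z) = 2·atan2(0.35586, 2.112) = 0.33385 rad
ℓ = θ/κ = 0.33385/0.15515 = 2.15175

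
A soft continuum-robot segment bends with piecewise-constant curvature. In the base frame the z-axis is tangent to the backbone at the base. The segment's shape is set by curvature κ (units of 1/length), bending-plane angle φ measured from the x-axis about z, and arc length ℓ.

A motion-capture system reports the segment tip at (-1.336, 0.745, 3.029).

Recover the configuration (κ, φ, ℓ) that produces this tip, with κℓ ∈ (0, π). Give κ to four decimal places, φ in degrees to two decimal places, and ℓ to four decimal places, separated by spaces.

0.2657 150.85 3.5203

ρ = √(x²+y²) = √(-1.336² + 0.745²) = 1.52968
φ = atan2(y, x) mod 360° = atan2(0.745, -1.336) = 150.8544°
|p|² = ρ² + z² = 1.52968² + 3.029² = 11.51476
κ = 2ρ / |p|² = 2×1.52968 / 11.51476 = 0.26569
θ = 2·atan2(ρ, z) = 2·atan2(1.52968, 3.029) = 0.93530 rad
ℓ = θ/κ = 0.93530/0.26569 = 3.52026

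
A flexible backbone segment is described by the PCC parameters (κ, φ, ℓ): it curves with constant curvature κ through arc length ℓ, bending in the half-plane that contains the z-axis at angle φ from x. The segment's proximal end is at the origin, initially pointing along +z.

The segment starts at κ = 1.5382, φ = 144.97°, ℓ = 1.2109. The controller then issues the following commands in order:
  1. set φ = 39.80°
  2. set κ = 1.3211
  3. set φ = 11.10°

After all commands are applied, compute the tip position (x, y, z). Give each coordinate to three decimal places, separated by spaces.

initial: κ=1.5382, φ=144.97°, ℓ=1.2109
cmd 1: set φ=39.80° → (κ,φ,ℓ)=(1.5382,39.80°,1.2109) → tip=(0.6432,0.5359,0.6226)
cmd 2: set κ=1.3211 → (κ,φ,ℓ)=(1.3211,39.80°,1.2109) → tip=(0.5984,0.4985,0.7566)
cmd 3: set φ=11.10° → (κ,φ,ℓ)=(1.3211,11.10°,1.2109) → tip=(0.7643,0.1499,0.7566)

0.764 0.150 0.757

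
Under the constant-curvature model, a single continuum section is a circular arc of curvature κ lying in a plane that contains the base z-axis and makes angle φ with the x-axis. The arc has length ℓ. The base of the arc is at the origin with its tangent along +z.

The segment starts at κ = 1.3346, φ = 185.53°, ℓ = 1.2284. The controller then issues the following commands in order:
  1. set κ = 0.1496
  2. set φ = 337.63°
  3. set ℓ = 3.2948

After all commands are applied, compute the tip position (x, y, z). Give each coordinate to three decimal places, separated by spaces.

0.736 -0.303 3.163

initial: κ=1.3346, φ=185.53°, ℓ=1.2284
cmd 1: set κ=0.1496 → (κ,φ,ℓ)=(0.1496,185.53°,1.2284) → tip=(-0.1120,-0.0108,1.2215)
cmd 2: set φ=337.63° → (κ,φ,ℓ)=(0.1496,337.63°,1.2284) → tip=(0.1041,-0.0428,1.2215)
cmd 3: set ℓ=3.2948 → (κ,φ,ℓ)=(0.1496,337.63°,3.2948) → tip=(0.7358,-0.3028,3.1630)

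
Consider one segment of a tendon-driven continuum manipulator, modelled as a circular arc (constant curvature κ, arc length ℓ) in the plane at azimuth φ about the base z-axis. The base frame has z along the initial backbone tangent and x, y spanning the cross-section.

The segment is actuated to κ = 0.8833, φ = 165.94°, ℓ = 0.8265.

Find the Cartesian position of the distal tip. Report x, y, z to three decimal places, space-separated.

-0.280 0.070 0.755

θ = κ·ℓ = 0.8833 × 0.8265 = 0.73005 rad
ρ = (1 − cos θ)/κ = (1 − 0.74514)/0.8833 = 0.28853
z = sin θ / κ = 0.66690/0.8833 = 0.75502
x = ρ cos φ = 0.28853 × cos(165.94°) = -0.27988
y = ρ sin φ = 0.28853 × sin(165.94°) = 0.07009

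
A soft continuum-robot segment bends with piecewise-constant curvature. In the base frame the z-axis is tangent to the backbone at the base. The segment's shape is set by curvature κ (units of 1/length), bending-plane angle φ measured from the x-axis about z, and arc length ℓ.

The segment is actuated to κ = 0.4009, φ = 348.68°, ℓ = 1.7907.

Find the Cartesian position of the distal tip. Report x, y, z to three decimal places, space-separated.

θ = κ·ℓ = 0.4009 × 1.7907 = 0.71789 rad
ρ = (1 − cos θ)/κ = (1 − 0.75319)/0.4009 = 0.61563
z = sin θ / κ = 0.65780/0.4009 = 1.64080
x = ρ cos φ = 0.61563 × cos(348.68°) = 0.60365
y = ρ sin φ = 0.61563 × sin(348.68°) = -0.12084

0.604 -0.121 1.641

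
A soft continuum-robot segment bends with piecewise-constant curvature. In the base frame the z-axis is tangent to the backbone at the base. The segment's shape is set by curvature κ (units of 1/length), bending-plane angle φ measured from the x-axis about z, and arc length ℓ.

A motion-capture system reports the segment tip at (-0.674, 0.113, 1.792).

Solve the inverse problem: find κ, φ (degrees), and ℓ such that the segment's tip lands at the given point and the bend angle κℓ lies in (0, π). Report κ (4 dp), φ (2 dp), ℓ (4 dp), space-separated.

ρ = √(x²+y²) = √(-0.674² + 0.113²) = 0.68341
φ = atan2(y, x) mod 360° = atan2(0.113, -0.674) = 170.4825°
|p|² = ρ² + z² = 0.68341² + 1.792² = 3.67831
κ = 2ρ / |p|² = 2×0.68341 / 3.67831 = 0.37159
θ = 2·atan2(ρ, z) = 2·atan2(0.68341, 1.792) = 0.72868 rad
ℓ = θ/κ = 0.72868/0.37159 = 1.96099

0.3716 170.48 1.9610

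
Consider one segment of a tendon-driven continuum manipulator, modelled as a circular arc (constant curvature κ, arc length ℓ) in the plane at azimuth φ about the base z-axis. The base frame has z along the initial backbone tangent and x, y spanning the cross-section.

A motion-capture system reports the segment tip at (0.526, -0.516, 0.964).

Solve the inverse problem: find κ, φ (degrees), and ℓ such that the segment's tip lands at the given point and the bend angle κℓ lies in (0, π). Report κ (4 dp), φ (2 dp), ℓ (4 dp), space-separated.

1.0010 315.55 1.3040

ρ = √(x²+y²) = √(0.526² + -0.516²) = 0.73684
φ = atan2(y, x) mod 360° = atan2(-0.516, 0.526) = 315.5498°
|p|² = ρ² + z² = 0.73684² + 0.964² = 1.47223
κ = 2ρ / |p|² = 2×0.73684 / 1.47223 = 1.00099
θ = 2·atan2(ρ, z) = 2·atan2(0.73684, 0.964) = 1.30525 rad
ℓ = θ/κ = 1.30525/1.00099 = 1.30397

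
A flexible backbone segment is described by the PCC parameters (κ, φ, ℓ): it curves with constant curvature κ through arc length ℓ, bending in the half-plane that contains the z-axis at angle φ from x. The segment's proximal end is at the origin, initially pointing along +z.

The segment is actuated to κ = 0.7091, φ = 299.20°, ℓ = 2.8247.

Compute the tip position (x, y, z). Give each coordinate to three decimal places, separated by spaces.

θ = κ·ℓ = 0.7091 × 2.8247 = 2.00299 rad
ρ = (1 − cos θ)/κ = (1 − -0.41887)/0.7091 = 2.00094
z = sin θ / κ = 0.90805/0.7091 = 1.28056
x = ρ cos φ = 2.00094 × cos(299.20°) = 0.97618
y = ρ sin φ = 2.00094 × sin(299.20°) = -1.74667

0.976 -1.747 1.281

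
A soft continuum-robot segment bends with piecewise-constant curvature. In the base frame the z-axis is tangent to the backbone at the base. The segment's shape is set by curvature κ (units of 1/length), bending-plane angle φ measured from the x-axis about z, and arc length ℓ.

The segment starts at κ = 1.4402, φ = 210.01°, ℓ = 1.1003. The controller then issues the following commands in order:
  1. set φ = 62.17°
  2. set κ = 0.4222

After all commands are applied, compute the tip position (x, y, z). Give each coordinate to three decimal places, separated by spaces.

initial: κ=1.4402, φ=210.01°, ℓ=1.1003
cmd 1: set φ=62.17° → (κ,φ,ℓ)=(1.4402,62.17°,1.1003) → tip=(0.3286,0.6225,0.6943)
cmd 2: set κ=0.4222 → (κ,φ,ℓ)=(0.4222,62.17°,1.1003) → tip=(0.1172,0.2220,1.0612)

0.117 0.222 1.061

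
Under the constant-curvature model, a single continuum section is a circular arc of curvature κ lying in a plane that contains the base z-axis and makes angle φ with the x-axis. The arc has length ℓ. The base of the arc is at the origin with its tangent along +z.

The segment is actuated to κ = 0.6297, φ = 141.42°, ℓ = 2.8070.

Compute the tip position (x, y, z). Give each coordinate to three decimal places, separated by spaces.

θ = κ·ℓ = 0.6297 × 2.8070 = 1.76757 rad
ρ = (1 − cos θ)/κ = (1 − -0.19550)/0.6297 = 1.89853
z = sin θ / κ = 0.98070/0.6297 = 1.55741
x = ρ cos φ = 1.89853 × cos(141.42°) = -1.48415
y = ρ sin φ = 1.89853 × sin(141.42°) = 1.18394

-1.484 1.184 1.557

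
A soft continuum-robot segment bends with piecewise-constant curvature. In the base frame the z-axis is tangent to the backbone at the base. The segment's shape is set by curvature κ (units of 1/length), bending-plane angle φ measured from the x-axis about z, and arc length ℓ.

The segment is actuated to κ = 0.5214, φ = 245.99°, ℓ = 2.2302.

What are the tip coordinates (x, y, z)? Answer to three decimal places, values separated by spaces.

-0.471 -1.057 1.761

θ = κ·ℓ = 0.5214 × 2.2302 = 1.16283 rad
ρ = (1 − cos θ)/κ = (1 − 0.39675)/0.5214 = 1.15699
z = sin θ / κ = 0.91793/0.5214 = 1.76051
x = ρ cos φ = 1.15699 × cos(245.99°) = -0.47077
y = ρ sin φ = 1.15699 × sin(245.99°) = -1.05688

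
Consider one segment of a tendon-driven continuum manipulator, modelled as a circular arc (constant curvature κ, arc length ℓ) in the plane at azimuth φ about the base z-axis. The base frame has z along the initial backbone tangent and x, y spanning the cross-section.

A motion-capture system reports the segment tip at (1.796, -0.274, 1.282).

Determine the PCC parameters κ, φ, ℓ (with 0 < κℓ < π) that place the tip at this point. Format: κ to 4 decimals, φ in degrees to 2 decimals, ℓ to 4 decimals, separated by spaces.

ρ = √(x²+y²) = √(1.796² + -0.274²) = 1.81678
φ = atan2(y, x) mod 360° = atan2(-0.274, 1.796) = 351.3258°
|p|² = ρ² + z² = 1.81678² + 1.282² = 4.94422
κ = 2ρ / |p|² = 2×1.81678 / 4.94422 = 0.73491
θ = 2·atan2(ρ, z) = 2·atan2(1.81678, 1.282) = 1.91259 rad
ℓ = θ/κ = 1.91259/0.73491 = 2.60247

0.7349 351.33 2.6025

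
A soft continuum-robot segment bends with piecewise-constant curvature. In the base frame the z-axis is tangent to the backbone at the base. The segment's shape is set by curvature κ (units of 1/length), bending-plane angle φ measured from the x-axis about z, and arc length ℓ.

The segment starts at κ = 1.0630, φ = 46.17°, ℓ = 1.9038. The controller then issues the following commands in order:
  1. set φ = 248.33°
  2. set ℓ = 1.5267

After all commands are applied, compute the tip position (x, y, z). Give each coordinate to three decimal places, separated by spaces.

-0.365 -0.920 0.939

initial: κ=1.0630, φ=46.17°, ℓ=1.9038
cmd 1: set φ=248.33° → (κ,φ,ℓ)=(1.0630,248.33°,1.9038) → tip=(-0.4994,-1.2568,0.8459)
cmd 2: set ℓ=1.5267 → (κ,φ,ℓ)=(1.0630,248.33°,1.5267) → tip=(-0.3655,-0.9198,0.9395)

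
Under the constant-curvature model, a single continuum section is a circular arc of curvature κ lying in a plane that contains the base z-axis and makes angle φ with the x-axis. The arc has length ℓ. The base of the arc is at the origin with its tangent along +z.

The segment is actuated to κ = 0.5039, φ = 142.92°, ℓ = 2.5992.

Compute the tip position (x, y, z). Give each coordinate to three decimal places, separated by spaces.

θ = κ·ℓ = 0.5039 × 2.5992 = 1.30974 rad
ρ = (1 − cos θ)/κ = (1 − 0.25810)/0.5039 = 1.47231
z = sin θ / κ = 0.96612/0.5039 = 1.91728
x = ρ cos φ = 1.47231 × cos(142.92°) = -1.17460
y = ρ sin φ = 1.47231 × sin(142.92°) = 0.88770

-1.175 0.888 1.917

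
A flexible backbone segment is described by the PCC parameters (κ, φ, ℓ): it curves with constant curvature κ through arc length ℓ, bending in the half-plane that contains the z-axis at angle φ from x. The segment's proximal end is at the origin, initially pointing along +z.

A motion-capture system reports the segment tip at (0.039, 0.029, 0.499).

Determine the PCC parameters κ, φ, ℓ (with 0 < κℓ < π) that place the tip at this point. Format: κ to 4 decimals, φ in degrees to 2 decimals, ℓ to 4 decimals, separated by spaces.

ρ = √(x²+y²) = √(0.039² + 0.029²) = 0.04860
φ = atan2(y, x) mod 360° = atan2(0.029, 0.039) = 36.6341°
|p|² = ρ² + z² = 0.04860² + 0.499² = 0.25136
κ = 2ρ / |p|² = 2×0.04860 / 0.25136 = 0.38670
θ = 2·atan2(ρ, z) = 2·atan2(0.04860, 0.499) = 0.19418 rad
ℓ = θ/κ = 0.19418/0.38670 = 0.50215

0.3867 36.63 0.5021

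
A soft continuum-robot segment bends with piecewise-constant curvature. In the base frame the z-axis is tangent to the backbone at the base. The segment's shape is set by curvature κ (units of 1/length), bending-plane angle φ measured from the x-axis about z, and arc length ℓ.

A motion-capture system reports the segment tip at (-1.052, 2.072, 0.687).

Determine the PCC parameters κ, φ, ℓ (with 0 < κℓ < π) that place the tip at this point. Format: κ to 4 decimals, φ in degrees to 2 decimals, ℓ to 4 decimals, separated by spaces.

ρ = √(x²+y²) = √(-1.052² + 2.072²) = 2.32377
φ = atan2(y, x) mod 360° = atan2(2.072, -1.052) = 116.9179°
|p|² = ρ² + z² = 2.32377² + 0.687² = 5.87186
κ = 2ρ / |p|² = 2×2.32377 / 5.87186 = 0.79149
θ = 2·atan2(ρ, z) = 2·atan2(2.32377, 0.687) = 2.56669 rad
ℓ = θ/κ = 2.56669/0.79149 = 3.24284

0.7915 116.92 3.2428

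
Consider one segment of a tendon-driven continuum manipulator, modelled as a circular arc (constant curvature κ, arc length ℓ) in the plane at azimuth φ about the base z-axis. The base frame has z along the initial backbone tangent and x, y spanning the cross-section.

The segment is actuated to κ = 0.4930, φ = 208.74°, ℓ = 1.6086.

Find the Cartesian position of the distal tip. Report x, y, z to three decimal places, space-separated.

θ = κ·ℓ = 0.4930 × 1.6086 = 0.79304 rad
ρ = (1 − cos θ)/κ = (1 − 0.70168)/0.4930 = 0.60511
z = sin θ / κ = 0.71249/0.4930 = 1.44521
x = ρ cos φ = 0.60511 × cos(208.74°) = -0.53056
y = ρ sin φ = 0.60511 × sin(208.74°) = -0.29096

-0.531 -0.291 1.445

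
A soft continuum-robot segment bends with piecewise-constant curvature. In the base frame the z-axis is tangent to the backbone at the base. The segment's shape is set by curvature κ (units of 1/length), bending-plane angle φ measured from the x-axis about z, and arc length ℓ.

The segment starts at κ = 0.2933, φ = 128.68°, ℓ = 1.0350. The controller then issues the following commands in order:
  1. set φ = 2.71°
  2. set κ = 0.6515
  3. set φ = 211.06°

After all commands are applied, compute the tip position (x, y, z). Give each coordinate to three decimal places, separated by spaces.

initial: κ=0.2933, φ=128.68°, ℓ=1.0350
cmd 1: set φ=2.71° → (κ,φ,ℓ)=(0.2933,2.71°,1.0350) → tip=(0.1557,0.0074,1.0192)
cmd 2: set κ=0.6515 → (κ,φ,ℓ)=(0.6515,2.71°,1.0350) → tip=(0.3356,0.0159,0.9583)
cmd 3: set φ=211.06° → (κ,φ,ℓ)=(0.6515,211.06°,1.0350) → tip=(-0.2878,-0.1733,0.9583)

-0.288 -0.173 0.958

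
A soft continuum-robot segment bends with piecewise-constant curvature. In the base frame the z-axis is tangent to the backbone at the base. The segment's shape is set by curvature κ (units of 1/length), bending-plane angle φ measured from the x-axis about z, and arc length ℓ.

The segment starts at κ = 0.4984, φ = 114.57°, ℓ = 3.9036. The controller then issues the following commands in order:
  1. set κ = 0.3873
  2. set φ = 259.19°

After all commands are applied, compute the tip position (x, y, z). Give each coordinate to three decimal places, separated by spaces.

-0.456 -2.387 2.577

initial: κ=0.4984, φ=114.57°, ℓ=3.9036
cmd 1: set κ=0.3873 → (κ,φ,ℓ)=(0.3873,114.57°,3.9036) → tip=(-1.0104,2.2099,2.5775)
cmd 2: set φ=259.19° → (κ,φ,ℓ)=(0.3873,259.19°,3.9036) → tip=(-0.4557,-2.3868,2.5775)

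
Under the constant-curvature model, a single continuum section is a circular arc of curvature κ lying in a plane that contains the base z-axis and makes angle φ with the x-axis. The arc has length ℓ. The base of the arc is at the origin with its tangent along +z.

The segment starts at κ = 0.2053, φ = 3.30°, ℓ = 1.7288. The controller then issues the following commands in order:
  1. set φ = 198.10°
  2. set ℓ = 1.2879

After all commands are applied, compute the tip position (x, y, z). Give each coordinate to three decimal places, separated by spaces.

initial: κ=0.2053, φ=3.30°, ℓ=1.7288
cmd 1: set φ=198.10° → (κ,φ,ℓ)=(0.2053,198.10°,1.7288) → tip=(-0.2886,-0.0943,1.6927)
cmd 2: set ℓ=1.2879 → (κ,φ,ℓ)=(0.2053,198.10°,1.2879) → tip=(-0.1609,-0.0526,1.2729)

-0.161 -0.053 1.273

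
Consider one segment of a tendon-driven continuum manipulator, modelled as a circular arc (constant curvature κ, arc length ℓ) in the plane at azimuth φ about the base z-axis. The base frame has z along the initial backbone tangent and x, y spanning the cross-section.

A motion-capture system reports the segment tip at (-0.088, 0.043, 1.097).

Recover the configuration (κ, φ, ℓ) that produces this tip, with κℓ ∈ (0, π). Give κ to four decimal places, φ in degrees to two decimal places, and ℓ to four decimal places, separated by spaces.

ρ = √(x²+y²) = √(-0.088² + 0.043²) = 0.09794
φ = atan2(y, x) mod 360° = atan2(0.043, -0.088) = 153.9582°
|p|² = ρ² + z² = 0.09794² + 1.097² = 1.21300
κ = 2ρ / |p|² = 2×0.09794 / 1.21300 = 0.16149
θ = 2·atan2(ρ, z) = 2·atan2(0.09794, 1.097) = 0.17809 rad
ℓ = θ/κ = 0.17809/0.16149 = 1.10282

0.1615 153.96 1.1028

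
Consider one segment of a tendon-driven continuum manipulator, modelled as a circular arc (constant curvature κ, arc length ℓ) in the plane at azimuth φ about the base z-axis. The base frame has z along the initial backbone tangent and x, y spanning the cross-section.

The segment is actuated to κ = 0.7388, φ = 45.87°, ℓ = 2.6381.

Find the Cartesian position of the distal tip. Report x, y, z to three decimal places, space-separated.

1.290 1.330 1.258

θ = κ·ℓ = 0.7388 × 2.6381 = 1.94903 rad
ρ = (1 − cos θ)/κ = (1 − -0.36928)/0.7388 = 1.85338
z = sin θ / κ = 0.92932/0.7388 = 1.25788
x = ρ cos φ = 1.85338 × cos(45.87°) = 1.29049
y = ρ sin φ = 1.85338 × sin(45.87°) = 1.33029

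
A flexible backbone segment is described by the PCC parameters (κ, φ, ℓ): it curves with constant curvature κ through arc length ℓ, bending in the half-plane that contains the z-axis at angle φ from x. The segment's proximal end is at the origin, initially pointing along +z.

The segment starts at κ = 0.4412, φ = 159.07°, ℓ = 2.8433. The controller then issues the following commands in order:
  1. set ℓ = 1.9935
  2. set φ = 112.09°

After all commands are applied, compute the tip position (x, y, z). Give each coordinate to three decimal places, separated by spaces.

initial: κ=0.4412, φ=159.07°, ℓ=2.8433
cmd 1: set ℓ=1.9935 → (κ,φ,ℓ)=(0.4412,159.07°,1.9935) → tip=(-0.7674,0.2935,1.7462)
cmd 2: set φ=112.09° → (κ,φ,ℓ)=(0.4412,112.09°,1.9935) → tip=(-0.3090,0.7613,1.7462)

-0.309 0.761 1.746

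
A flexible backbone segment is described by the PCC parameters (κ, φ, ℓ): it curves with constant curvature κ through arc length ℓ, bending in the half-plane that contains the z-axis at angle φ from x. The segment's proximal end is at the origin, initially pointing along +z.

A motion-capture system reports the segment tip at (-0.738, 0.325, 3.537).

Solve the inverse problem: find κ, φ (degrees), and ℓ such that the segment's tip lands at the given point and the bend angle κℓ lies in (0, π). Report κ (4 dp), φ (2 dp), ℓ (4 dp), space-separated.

ρ = √(x²+y²) = √(-0.738² + 0.325²) = 0.80639
φ = atan2(y, x) mod 360° = atan2(0.325, -0.738) = 156.2323°
|p|² = ρ² + z² = 0.80639² + 3.537² = 13.16064
κ = 2ρ / |p|² = 2×0.80639 / 13.16064 = 0.12255
θ = 2·atan2(ρ, z) = 2·atan2(0.80639, 3.537) = 0.44831 rad
ℓ = θ/κ = 0.44831/0.12255 = 3.65832

0.1225 156.23 3.6583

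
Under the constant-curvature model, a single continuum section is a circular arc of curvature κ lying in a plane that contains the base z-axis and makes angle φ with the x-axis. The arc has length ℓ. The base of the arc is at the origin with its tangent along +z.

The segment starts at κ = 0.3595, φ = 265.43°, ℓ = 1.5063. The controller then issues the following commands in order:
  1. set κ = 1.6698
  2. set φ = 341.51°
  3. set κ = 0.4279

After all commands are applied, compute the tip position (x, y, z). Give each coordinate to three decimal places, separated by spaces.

0.445 -0.149 1.404

initial: κ=0.3595, φ=265.43°, ℓ=1.5063
cmd 1: set κ=1.6698 → (κ,φ,ℓ)=(1.6698,265.43°,1.5063) → tip=(-0.0864,-1.0806,0.3511)
cmd 2: set φ=341.51° → (κ,φ,ℓ)=(1.6698,341.51°,1.5063) → tip=(1.0281,-0.3438,0.3511)
cmd 3: set κ=0.4279 → (κ,φ,ℓ)=(0.4279,341.51°,1.5063) → tip=(0.4447,-0.1487,1.4041)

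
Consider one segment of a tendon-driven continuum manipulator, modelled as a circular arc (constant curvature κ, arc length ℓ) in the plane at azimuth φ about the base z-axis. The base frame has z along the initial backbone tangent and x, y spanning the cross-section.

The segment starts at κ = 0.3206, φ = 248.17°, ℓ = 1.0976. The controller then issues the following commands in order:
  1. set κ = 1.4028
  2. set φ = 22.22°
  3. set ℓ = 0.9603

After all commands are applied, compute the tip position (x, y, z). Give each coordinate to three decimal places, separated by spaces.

0.514 0.210 0.695

initial: κ=0.3206, φ=248.17°, ℓ=1.0976
cmd 1: set κ=1.4028 → (κ,φ,ℓ)=(1.4028,248.17°,1.0976) → tip=(-0.2568,-0.6412,0.7125)
cmd 2: set φ=22.22° → (κ,φ,ℓ)=(1.4028,22.22°,1.0976) → tip=(0.6394,0.2612,0.7125)
cmd 3: set ℓ=0.9603 → (κ,φ,ℓ)=(1.4028,22.22°,0.9603) → tip=(0.5135,0.2098,0.6951)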